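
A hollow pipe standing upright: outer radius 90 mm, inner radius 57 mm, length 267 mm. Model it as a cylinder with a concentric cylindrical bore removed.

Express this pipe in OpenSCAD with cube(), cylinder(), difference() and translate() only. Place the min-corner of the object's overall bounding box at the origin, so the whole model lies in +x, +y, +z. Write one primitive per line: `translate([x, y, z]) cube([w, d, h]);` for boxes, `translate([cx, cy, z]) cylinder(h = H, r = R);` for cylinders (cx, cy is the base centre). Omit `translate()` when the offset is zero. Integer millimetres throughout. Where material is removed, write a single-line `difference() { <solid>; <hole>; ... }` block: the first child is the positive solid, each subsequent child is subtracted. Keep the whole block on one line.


difference() { translate([90, 90, 0]) cylinder(h = 267, r = 90); translate([90, 90, 0]) cylinder(h = 267, r = 57); }


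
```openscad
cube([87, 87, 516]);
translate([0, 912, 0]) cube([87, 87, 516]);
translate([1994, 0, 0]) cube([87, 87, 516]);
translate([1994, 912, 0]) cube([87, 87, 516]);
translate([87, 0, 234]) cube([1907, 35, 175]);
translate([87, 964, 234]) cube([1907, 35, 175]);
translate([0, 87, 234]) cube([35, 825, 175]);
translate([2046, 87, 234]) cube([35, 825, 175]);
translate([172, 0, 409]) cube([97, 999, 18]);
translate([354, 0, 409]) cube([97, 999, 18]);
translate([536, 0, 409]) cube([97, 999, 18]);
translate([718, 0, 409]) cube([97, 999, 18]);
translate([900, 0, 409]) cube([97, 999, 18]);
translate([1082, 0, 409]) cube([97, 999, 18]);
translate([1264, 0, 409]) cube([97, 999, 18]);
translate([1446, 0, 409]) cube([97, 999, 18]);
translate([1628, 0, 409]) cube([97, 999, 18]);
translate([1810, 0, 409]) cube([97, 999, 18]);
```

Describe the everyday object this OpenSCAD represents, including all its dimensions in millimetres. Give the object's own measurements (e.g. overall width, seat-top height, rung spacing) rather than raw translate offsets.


A bed frame 2081 mm long (x) by 999 mm wide (y). Four 87×87 mm corner posts, 516 mm tall, at the corners of the footprint. Four rails of 35 mm thickness and 175 mm height run between adjacent posts with their undersides at z = 234 mm, their outer faces flush with the outside of the frame (the two x-running rails run between the posts' inner faces; the two y-running rails run between the posts' inner faces). 10 slats, each 97 mm wide (x) and 18 mm thick, lie across the top of the two x-running rails, running the full 999 mm width of the frame in y; along x they sit between the end posts with a 85 mm gap after the −x posts and between neighbouring slats, leaving 87 mm before the +x posts.


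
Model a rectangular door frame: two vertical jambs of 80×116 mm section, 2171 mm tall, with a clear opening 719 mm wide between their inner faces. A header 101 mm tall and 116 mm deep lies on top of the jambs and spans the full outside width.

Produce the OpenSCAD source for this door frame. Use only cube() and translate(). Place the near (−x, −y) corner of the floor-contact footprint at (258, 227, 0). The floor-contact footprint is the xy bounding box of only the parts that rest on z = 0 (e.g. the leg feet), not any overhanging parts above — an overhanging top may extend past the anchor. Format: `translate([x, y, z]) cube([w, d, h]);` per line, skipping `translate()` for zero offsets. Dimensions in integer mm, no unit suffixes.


translate([258, 227, 0]) cube([80, 116, 2171]);
translate([1057, 227, 0]) cube([80, 116, 2171]);
translate([258, 227, 2171]) cube([879, 116, 101]);


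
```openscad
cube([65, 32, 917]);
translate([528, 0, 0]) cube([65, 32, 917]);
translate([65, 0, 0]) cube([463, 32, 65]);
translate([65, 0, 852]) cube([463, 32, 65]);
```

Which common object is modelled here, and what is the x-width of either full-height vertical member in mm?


A picture frame. The border width is 65 mm.

Four thin pieces enclosing a rectangular opening — a picture frame. The two full-height stiles are 917 mm tall; the top rail sits at z = 852 and is 65 mm tall, so the border above the opening is 917 − 852 = 65 mm, matching the stile x-width.


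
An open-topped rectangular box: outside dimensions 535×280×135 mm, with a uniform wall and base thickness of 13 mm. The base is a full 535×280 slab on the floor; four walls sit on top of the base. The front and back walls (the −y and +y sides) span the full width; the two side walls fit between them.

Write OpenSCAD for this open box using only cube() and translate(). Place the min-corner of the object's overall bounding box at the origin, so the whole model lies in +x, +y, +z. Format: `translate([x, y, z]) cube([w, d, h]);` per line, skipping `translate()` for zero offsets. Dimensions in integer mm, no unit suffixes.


cube([535, 280, 13]);
translate([0, 0, 13]) cube([535, 13, 122]);
translate([0, 267, 13]) cube([535, 13, 122]);
translate([0, 13, 13]) cube([13, 254, 122]);
translate([522, 13, 13]) cube([13, 254, 122]);


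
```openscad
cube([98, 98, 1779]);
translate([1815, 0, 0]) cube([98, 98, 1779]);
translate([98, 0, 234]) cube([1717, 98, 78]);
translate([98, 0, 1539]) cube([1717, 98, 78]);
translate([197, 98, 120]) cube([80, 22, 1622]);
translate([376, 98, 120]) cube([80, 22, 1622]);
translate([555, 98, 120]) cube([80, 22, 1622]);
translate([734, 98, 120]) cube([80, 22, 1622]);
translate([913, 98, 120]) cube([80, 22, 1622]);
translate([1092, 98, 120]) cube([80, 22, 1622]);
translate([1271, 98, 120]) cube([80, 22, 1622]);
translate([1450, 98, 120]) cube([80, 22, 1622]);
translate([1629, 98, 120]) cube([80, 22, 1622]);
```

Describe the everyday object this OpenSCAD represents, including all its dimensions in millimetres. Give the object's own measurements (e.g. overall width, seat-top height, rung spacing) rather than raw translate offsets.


A fence section. Two 98×98 mm posts, 1779 mm tall, stand on the floor with a clear span of 1717 mm between their inner faces. Two horizontal rails of 98×78 mm section span the gap between the posts with their undersides at z = 234 mm and z = 1539 mm, flush with the posts' −y face. 9 pickets, each 80 mm wide, 22 mm thick and 1622 mm tall, are fixed to the +y face of the rails with their bottoms at z = 120 mm, spaced across the span with a 99 mm gap after the −x post and between neighbouring pickets, with 106 mm left before the +x post.


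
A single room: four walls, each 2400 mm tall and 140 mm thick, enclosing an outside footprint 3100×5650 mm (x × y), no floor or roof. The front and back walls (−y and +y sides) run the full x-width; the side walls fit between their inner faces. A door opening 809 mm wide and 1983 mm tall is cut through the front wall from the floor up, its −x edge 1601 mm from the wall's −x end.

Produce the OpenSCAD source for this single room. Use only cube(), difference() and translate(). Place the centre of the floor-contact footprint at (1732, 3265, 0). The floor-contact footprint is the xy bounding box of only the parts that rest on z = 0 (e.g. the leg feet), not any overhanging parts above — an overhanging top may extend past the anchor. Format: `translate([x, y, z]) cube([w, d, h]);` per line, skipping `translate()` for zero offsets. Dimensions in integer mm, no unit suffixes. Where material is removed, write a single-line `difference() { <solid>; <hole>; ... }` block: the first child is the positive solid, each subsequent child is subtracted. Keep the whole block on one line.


difference() { translate([182, 440, 0]) cube([3100, 140, 2400]); translate([1783, 440, 0]) cube([809, 140, 1983]); }
translate([182, 5950, 0]) cube([3100, 140, 2400]);
translate([182, 580, 0]) cube([140, 5370, 2400]);
translate([3142, 580, 0]) cube([140, 5370, 2400]);


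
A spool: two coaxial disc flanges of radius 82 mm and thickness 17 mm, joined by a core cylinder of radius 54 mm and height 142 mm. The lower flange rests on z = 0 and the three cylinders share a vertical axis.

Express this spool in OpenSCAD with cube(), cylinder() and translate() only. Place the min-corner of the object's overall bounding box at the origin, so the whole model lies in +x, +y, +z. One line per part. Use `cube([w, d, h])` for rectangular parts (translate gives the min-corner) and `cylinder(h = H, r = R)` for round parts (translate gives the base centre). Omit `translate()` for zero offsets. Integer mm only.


translate([82, 82, 0]) cylinder(h = 17, r = 82);
translate([82, 82, 17]) cylinder(h = 142, r = 54);
translate([82, 82, 159]) cylinder(h = 17, r = 82);


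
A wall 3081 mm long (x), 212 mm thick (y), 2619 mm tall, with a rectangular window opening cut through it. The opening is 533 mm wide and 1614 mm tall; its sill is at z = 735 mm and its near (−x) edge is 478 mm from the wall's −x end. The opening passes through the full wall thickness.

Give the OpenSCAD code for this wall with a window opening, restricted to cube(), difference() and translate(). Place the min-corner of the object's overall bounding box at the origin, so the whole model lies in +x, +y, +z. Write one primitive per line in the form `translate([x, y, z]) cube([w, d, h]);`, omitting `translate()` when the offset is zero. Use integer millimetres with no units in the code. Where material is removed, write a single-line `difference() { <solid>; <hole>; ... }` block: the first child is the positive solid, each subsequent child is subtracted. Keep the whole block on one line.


difference() { cube([3081, 212, 2619]); translate([478, 0, 735]) cube([533, 212, 1614]); }


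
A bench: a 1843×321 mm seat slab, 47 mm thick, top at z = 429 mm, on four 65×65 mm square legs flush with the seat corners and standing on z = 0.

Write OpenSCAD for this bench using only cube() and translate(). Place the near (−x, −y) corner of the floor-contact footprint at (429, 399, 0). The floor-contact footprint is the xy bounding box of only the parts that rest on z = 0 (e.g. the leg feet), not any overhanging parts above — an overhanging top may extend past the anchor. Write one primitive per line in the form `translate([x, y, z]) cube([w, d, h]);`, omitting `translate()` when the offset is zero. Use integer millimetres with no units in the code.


// leg_h = 429 − 47 = 382
translate([429, 399, 382]) cube([1843, 321, 47]);
translate([429, 399, 0]) cube([65, 65, 382]);
translate([429, 655, 0]) cube([65, 65, 382]);
translate([2207, 399, 0]) cube([65, 65, 382]);
translate([2207, 655, 0]) cube([65, 65, 382]);


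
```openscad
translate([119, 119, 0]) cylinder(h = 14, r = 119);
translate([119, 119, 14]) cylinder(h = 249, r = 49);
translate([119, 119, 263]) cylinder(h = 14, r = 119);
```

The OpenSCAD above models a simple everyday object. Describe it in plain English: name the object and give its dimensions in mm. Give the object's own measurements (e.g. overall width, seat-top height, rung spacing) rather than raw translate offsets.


A spool: two coaxial disc flanges of radius 119 mm and thickness 14 mm, joined by a core cylinder of radius 49 mm and height 249 mm. The lower flange rests on z = 0 and the three cylinders share a vertical axis.


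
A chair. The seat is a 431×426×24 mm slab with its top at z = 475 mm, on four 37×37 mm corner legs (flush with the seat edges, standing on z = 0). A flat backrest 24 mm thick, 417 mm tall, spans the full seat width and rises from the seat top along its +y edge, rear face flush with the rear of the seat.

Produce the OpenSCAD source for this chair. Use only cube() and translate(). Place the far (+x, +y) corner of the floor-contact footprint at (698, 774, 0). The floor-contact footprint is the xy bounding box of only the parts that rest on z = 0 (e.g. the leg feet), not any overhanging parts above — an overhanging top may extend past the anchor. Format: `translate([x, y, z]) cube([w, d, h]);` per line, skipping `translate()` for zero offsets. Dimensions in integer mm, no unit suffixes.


translate([267, 348, 451]) cube([431, 426, 24]);
translate([267, 348, 0]) cube([37, 37, 451]);
translate([661, 348, 0]) cube([37, 37, 451]);
translate([267, 737, 0]) cube([37, 37, 451]);
translate([661, 737, 0]) cube([37, 37, 451]);
translate([267, 750, 475]) cube([431, 24, 417]);


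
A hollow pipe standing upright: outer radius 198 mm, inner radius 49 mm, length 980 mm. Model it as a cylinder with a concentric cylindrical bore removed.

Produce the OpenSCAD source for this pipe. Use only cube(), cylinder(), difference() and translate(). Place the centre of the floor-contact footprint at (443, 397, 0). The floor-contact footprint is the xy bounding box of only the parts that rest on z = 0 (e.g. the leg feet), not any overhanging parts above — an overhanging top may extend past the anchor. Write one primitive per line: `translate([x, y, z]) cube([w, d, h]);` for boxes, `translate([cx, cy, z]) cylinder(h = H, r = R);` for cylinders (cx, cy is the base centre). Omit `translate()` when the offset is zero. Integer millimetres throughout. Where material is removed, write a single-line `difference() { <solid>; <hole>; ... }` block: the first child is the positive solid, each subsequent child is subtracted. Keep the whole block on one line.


difference() { translate([443, 397, 0]) cylinder(h = 980, r = 198); translate([443, 397, 0]) cylinder(h = 980, r = 49); }


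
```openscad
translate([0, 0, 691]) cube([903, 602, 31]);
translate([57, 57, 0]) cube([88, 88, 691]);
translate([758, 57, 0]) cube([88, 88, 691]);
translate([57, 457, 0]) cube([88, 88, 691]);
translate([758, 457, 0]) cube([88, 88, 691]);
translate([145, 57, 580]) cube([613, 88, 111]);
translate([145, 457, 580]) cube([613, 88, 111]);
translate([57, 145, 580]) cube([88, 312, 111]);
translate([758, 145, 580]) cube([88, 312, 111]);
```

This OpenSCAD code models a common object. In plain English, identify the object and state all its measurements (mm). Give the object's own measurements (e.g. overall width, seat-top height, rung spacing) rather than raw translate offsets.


A rectangular dining table. The top is 903×602×31 mm with its upper surface at z = 722 mm. It stands on four 88×88 mm square legs, each inset 57 mm from the nearest pair of top edges, running from the floor to the underside of the top. Four apron rails, 88 mm thick and 111 mm tall, run between adjacent legs with their top edges flush with the underside of the top and their outer faces flush with the legs' outer faces.


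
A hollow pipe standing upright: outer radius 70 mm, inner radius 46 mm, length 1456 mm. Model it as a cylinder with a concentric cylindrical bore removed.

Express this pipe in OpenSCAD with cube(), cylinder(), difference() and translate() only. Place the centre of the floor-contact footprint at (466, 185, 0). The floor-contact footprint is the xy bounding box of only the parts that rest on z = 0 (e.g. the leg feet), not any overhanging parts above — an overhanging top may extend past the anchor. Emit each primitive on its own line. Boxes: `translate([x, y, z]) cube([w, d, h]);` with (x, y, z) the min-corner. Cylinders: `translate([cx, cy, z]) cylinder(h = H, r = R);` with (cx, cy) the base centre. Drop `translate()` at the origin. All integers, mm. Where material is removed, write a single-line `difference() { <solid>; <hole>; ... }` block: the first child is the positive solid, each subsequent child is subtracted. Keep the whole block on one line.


difference() { translate([466, 185, 0]) cylinder(h = 1456, r = 70); translate([466, 185, 0]) cylinder(h = 1456, r = 46); }


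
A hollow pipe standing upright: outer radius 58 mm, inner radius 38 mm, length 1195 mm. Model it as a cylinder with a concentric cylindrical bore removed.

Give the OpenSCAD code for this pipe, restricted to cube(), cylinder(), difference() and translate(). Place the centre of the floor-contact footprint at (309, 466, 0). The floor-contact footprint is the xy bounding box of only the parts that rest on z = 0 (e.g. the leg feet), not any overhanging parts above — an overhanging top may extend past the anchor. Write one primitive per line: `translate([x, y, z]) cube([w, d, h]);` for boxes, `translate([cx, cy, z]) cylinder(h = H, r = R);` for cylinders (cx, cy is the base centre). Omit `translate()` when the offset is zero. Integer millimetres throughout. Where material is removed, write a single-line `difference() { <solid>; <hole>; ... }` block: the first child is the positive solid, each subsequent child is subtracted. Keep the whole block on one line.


difference() { translate([309, 466, 0]) cylinder(h = 1195, r = 58); translate([309, 466, 0]) cylinder(h = 1195, r = 38); }


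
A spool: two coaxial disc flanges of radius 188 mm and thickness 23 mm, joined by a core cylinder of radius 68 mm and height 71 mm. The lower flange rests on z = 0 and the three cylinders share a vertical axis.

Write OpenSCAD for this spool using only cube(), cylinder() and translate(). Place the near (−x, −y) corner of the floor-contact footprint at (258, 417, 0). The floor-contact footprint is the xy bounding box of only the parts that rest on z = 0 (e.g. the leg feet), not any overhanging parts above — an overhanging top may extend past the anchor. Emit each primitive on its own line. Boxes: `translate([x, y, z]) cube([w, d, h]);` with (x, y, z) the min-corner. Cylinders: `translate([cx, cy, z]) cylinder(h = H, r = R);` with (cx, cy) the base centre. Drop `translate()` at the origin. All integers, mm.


translate([446, 605, 0]) cylinder(h = 23, r = 188);
translate([446, 605, 23]) cylinder(h = 71, r = 68);
translate([446, 605, 94]) cylinder(h = 23, r = 188);


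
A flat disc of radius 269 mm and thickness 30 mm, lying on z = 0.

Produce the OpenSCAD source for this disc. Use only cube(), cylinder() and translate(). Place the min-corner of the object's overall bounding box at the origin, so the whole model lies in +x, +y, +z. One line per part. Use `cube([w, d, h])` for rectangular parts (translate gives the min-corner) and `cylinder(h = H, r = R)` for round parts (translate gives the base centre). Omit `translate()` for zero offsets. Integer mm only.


translate([269, 269, 0]) cylinder(h = 30, r = 269);


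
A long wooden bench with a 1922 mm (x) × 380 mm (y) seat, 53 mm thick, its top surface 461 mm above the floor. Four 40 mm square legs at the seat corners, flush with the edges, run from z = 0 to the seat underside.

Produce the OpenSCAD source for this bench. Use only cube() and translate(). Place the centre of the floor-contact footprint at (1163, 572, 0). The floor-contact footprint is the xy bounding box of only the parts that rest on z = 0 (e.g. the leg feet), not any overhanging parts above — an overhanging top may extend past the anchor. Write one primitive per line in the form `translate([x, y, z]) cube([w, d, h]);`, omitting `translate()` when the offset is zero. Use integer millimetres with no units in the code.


translate([202, 382, 408]) cube([1922, 380, 53]);
translate([202, 382, 0]) cube([40, 40, 408]);
translate([202, 722, 0]) cube([40, 40, 408]);
translate([2084, 382, 0]) cube([40, 40, 408]);
translate([2084, 722, 0]) cube([40, 40, 408]);


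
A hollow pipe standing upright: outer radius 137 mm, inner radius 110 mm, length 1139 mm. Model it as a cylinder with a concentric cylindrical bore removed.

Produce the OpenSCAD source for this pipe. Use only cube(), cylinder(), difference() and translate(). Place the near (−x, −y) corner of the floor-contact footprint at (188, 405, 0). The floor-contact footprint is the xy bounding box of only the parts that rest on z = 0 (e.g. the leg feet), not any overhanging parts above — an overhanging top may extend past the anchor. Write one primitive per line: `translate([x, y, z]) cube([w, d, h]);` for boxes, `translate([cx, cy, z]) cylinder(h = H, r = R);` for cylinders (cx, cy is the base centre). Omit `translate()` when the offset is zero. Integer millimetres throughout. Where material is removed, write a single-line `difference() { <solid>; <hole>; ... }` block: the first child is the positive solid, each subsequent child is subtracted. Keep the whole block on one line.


difference() { translate([325, 542, 0]) cylinder(h = 1139, r = 137); translate([325, 542, 0]) cylinder(h = 1139, r = 110); }


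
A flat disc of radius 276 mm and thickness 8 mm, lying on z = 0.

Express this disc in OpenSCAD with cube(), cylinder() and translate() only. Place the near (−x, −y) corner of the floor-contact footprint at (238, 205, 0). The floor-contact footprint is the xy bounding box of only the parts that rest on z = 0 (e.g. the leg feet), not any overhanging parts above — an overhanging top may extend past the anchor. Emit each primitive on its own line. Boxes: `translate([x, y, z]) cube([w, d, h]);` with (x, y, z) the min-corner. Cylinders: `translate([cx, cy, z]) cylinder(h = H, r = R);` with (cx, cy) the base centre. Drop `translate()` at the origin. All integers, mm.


translate([514, 481, 0]) cylinder(h = 8, r = 276);


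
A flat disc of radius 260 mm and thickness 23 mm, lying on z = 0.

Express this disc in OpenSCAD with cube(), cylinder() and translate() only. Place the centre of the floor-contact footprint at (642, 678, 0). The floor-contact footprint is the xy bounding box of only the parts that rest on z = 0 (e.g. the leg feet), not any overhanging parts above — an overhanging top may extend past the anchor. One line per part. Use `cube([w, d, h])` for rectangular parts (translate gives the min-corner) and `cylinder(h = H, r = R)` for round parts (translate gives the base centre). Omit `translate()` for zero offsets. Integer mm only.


translate([642, 678, 0]) cylinder(h = 23, r = 260);


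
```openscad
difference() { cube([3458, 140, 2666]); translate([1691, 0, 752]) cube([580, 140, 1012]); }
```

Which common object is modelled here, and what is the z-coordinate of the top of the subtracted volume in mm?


A wall with a window opening. The window head height is 1764 mm.

A wall with a rectangular opening subtracted — a window. Sill at z = 752, opening 1012 mm tall, so the head is at 752 + 1012 = 1764 mm.


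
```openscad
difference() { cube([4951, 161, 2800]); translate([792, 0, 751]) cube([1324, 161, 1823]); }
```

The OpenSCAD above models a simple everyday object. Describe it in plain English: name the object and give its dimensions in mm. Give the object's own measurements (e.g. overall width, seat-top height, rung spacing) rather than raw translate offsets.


A wall 4951 mm long (x), 161 mm thick (y), 2800 mm tall, with a rectangular window opening cut through it. The opening is 1324 mm wide and 1823 mm tall; its sill is at z = 751 mm and its near (−x) edge is 792 mm from the wall's −x end. The opening passes through the full wall thickness.


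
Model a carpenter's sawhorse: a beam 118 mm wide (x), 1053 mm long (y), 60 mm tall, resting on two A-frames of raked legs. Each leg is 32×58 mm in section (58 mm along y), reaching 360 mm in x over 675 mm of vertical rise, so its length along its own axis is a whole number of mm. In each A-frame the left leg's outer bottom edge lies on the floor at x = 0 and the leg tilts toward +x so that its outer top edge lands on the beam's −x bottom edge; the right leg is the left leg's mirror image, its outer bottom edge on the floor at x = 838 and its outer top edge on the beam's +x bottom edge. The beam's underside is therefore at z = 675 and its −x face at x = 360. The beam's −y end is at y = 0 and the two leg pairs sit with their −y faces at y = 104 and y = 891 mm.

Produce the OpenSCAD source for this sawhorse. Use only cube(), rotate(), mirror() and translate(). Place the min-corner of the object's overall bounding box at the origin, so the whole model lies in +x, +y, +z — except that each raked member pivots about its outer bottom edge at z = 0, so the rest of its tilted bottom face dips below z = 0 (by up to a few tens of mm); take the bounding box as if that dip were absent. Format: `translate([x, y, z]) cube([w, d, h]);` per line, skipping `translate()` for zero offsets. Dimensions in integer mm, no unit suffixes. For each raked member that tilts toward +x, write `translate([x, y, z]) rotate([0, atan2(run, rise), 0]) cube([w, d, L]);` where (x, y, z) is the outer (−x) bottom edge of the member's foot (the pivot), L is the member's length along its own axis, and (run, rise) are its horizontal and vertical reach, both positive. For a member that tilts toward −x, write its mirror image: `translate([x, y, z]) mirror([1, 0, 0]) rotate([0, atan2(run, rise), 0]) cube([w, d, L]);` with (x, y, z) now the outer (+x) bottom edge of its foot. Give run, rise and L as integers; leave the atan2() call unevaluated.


// leg length = √(360² + 675²) = 765
// right-leg outer foot x = 2·360 + 118 = 838
// beam min-corner = (360, 0, 675)
translate([360, 0, 675]) cube([118, 1053, 60]);
translate([0, 104, 0]) rotate([0, atan2(360, 675), 0]) cube([32, 58, 765]);
translate([838, 104, 0]) mirror([1, 0, 0]) rotate([0, atan2(360, 675), 0]) cube([32, 58, 765]);
translate([0, 891, 0]) rotate([0, atan2(360, 675), 0]) cube([32, 58, 765]);
translate([838, 891, 0]) mirror([1, 0, 0]) rotate([0, atan2(360, 675), 0]) cube([32, 58, 765]);


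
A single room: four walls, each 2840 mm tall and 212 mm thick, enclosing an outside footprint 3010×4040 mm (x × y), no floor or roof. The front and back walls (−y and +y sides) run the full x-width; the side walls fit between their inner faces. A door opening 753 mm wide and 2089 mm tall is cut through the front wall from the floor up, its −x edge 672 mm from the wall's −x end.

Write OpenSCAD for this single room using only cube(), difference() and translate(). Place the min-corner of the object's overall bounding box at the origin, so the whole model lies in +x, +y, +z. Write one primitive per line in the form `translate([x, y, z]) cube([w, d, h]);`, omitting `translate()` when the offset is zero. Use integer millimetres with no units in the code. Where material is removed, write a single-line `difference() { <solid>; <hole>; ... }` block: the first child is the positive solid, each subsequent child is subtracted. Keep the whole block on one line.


difference() { cube([3010, 212, 2840]); translate([672, 0, 0]) cube([753, 212, 2089]); }
translate([0, 3828, 0]) cube([3010, 212, 2840]);
translate([0, 212, 0]) cube([212, 3616, 2840]);
translate([2798, 212, 0]) cube([212, 3616, 2840]);


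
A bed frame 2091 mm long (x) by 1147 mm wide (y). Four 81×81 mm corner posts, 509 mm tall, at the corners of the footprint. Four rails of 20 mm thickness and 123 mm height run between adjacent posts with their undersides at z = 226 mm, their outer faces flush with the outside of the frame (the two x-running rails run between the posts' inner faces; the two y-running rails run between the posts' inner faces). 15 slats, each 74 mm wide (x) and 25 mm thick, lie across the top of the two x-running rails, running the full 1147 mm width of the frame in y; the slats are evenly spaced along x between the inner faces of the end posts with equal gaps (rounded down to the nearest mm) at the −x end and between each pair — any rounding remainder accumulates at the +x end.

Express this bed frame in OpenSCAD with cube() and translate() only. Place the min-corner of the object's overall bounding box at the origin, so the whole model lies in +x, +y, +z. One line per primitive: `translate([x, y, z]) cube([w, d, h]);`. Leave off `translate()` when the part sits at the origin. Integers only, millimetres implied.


cube([81, 81, 509]);
translate([0, 1066, 0]) cube([81, 81, 509]);
translate([2010, 0, 0]) cube([81, 81, 509]);
translate([2010, 1066, 0]) cube([81, 81, 509]);
translate([81, 0, 226]) cube([1929, 20, 123]);
translate([81, 1127, 226]) cube([1929, 20, 123]);
translate([0, 81, 226]) cube([20, 985, 123]);
translate([2071, 81, 226]) cube([20, 985, 123]);
translate([132, 0, 349]) cube([74, 1147, 25]);
translate([257, 0, 349]) cube([74, 1147, 25]);
translate([382, 0, 349]) cube([74, 1147, 25]);
translate([507, 0, 349]) cube([74, 1147, 25]);
translate([632, 0, 349]) cube([74, 1147, 25]);
translate([757, 0, 349]) cube([74, 1147, 25]);
translate([882, 0, 349]) cube([74, 1147, 25]);
translate([1007, 0, 349]) cube([74, 1147, 25]);
translate([1132, 0, 349]) cube([74, 1147, 25]);
translate([1257, 0, 349]) cube([74, 1147, 25]);
translate([1382, 0, 349]) cube([74, 1147, 25]);
translate([1507, 0, 349]) cube([74, 1147, 25]);
translate([1632, 0, 349]) cube([74, 1147, 25]);
translate([1757, 0, 349]) cube([74, 1147, 25]);
translate([1882, 0, 349]) cube([74, 1147, 25]);


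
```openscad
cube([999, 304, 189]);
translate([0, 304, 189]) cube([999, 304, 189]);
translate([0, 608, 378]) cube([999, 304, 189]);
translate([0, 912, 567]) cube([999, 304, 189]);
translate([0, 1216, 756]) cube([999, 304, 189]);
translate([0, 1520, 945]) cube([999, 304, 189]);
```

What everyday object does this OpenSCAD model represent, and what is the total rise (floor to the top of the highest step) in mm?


A staircase. The total rise is 1134 mm.

6 identical blocks, each offset up and back from the previous — a staircase. Each step is 189 mm tall and there are 6 of them, so the total rise is 6 × 189 = 1134 mm.


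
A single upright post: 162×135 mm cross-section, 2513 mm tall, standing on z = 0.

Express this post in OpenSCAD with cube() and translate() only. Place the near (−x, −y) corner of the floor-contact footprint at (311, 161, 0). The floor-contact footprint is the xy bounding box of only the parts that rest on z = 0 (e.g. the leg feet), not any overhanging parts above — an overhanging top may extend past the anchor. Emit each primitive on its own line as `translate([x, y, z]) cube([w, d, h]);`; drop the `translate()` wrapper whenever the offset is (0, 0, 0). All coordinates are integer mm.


translate([311, 161, 0]) cube([162, 135, 2513]);


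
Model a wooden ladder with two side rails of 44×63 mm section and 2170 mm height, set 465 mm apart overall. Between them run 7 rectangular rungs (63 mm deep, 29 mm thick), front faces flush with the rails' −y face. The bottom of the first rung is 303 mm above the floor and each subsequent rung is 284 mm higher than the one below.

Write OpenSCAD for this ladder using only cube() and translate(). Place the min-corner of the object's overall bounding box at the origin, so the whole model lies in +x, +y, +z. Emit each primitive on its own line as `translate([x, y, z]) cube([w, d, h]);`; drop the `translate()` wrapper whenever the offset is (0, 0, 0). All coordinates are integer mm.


cube([44, 63, 2170]);
translate([421, 0, 0]) cube([44, 63, 2170]);
translate([44, 0, 303]) cube([377, 63, 29]);
translate([44, 0, 587]) cube([377, 63, 29]);
translate([44, 0, 871]) cube([377, 63, 29]);
translate([44, 0, 1155]) cube([377, 63, 29]);
translate([44, 0, 1439]) cube([377, 63, 29]);
translate([44, 0, 1723]) cube([377, 63, 29]);
translate([44, 0, 2007]) cube([377, 63, 29]);


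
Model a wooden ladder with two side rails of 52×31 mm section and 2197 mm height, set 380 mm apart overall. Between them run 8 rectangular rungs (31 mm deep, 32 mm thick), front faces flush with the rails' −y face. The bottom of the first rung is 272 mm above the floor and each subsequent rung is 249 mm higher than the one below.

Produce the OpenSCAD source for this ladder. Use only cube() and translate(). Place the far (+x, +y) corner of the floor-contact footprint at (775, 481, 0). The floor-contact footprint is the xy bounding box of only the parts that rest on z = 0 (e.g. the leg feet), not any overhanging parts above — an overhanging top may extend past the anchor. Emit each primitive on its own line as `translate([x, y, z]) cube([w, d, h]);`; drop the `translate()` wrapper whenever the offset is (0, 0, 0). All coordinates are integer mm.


translate([395, 450, 0]) cube([52, 31, 2197]);
translate([723, 450, 0]) cube([52, 31, 2197]);
translate([447, 450, 272]) cube([276, 31, 32]);
translate([447, 450, 521]) cube([276, 31, 32]);
translate([447, 450, 770]) cube([276, 31, 32]);
translate([447, 450, 1019]) cube([276, 31, 32]);
translate([447, 450, 1268]) cube([276, 31, 32]);
translate([447, 450, 1517]) cube([276, 31, 32]);
translate([447, 450, 1766]) cube([276, 31, 32]);
translate([447, 450, 2015]) cube([276, 31, 32]);


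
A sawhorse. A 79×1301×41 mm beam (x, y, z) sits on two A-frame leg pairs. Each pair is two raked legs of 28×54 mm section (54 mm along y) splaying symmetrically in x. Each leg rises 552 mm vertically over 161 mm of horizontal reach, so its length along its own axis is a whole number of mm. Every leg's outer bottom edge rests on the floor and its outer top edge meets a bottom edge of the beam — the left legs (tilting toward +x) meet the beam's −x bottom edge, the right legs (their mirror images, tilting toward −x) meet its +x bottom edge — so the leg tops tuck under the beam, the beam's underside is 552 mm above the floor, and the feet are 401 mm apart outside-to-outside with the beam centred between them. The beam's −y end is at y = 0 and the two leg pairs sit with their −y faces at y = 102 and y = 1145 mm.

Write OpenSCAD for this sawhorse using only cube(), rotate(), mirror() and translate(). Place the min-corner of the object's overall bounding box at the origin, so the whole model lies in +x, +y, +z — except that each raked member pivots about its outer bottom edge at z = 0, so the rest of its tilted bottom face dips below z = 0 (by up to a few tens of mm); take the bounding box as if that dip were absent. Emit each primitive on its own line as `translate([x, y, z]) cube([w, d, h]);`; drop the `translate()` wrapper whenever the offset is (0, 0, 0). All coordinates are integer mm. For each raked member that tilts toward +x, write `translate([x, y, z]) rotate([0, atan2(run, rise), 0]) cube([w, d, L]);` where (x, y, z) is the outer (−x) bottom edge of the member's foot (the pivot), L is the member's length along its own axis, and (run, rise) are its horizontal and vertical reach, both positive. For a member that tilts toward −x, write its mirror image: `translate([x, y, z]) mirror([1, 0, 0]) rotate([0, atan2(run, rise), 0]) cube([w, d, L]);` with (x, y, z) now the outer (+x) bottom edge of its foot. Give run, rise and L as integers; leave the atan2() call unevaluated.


translate([161, 0, 552]) cube([79, 1301, 41]);
translate([0, 102, 0]) rotate([0, atan2(161, 552), 0]) cube([28, 54, 575]);
translate([401, 102, 0]) mirror([1, 0, 0]) rotate([0, atan2(161, 552), 0]) cube([28, 54, 575]);
translate([0, 1145, 0]) rotate([0, atan2(161, 552), 0]) cube([28, 54, 575]);
translate([401, 1145, 0]) mirror([1, 0, 0]) rotate([0, atan2(161, 552), 0]) cube([28, 54, 575]);


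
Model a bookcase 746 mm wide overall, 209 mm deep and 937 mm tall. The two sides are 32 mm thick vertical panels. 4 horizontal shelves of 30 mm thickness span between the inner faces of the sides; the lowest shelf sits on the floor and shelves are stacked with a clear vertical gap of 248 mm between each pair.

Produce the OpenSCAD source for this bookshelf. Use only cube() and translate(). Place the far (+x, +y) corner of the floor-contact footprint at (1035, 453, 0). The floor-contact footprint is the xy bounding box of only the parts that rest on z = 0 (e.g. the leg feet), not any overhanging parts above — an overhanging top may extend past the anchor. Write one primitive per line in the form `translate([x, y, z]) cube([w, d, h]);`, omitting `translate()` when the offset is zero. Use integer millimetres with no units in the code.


translate([289, 244, 0]) cube([32, 209, 937]);
translate([1003, 244, 0]) cube([32, 209, 937]);
translate([321, 244, 0]) cube([682, 209, 30]);
translate([321, 244, 278]) cube([682, 209, 30]);
translate([321, 244, 556]) cube([682, 209, 30]);
translate([321, 244, 834]) cube([682, 209, 30]);


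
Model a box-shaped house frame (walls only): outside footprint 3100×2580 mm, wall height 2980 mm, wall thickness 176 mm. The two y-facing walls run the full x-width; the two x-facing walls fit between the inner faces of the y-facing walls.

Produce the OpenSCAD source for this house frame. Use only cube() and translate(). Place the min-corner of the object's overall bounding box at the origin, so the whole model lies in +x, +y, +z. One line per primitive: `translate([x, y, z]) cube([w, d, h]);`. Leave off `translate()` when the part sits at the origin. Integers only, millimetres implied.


cube([3100, 176, 2980]);
translate([0, 2404, 0]) cube([3100, 176, 2980]);
translate([0, 176, 0]) cube([176, 2228, 2980]);
translate([2924, 176, 0]) cube([176, 2228, 2980]);


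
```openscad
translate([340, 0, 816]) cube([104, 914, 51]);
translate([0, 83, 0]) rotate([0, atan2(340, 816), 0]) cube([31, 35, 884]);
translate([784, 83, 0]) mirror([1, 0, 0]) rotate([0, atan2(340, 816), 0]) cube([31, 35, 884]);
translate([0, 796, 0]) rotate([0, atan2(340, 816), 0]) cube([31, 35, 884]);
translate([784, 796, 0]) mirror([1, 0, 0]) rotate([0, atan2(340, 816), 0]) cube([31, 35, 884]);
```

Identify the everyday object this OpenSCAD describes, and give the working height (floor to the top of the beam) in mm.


A sawhorse. The overall height is 867 mm.

A beam across two mirrored pairs of raked legs — a sawhorse. The beam's underside is at z = 816 (matching the legs' vertical rise in atan2(340, 816)) and the beam is 51 mm tall, so its top is at 816 + 51 = 867 mm. The raked legs top out at the beam's underside, so that is the highest point.


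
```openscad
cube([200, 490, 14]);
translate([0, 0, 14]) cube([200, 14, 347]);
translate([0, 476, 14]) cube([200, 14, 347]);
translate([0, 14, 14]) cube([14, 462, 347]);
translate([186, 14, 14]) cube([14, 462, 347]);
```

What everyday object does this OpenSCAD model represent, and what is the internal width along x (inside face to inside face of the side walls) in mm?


An open box. The internal width is 172 mm.

A 200×490 base slab with four walls standing on it — an open box. The base is 200 mm wide and the walls are 14 mm thick, so the internal width is 200 − 2 × 14 = 172 mm.


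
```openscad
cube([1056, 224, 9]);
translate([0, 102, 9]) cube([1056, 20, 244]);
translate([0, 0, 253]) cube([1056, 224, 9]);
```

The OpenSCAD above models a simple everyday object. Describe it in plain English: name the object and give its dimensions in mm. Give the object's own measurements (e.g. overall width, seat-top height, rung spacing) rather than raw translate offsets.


An I-beam lying along x, 1056 mm long. Overall section height 262 mm. Two flanges 224 mm wide (y) and 9 mm thick, one on the floor and one at the top; a web 20 mm thick runs between them, centred on the flange width.


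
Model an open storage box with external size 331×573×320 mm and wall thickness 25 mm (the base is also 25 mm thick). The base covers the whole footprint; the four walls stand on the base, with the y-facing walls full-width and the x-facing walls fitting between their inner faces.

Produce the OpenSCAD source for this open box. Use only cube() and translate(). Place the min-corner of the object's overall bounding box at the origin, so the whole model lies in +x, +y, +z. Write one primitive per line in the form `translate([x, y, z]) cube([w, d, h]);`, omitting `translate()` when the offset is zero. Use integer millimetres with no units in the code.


cube([331, 573, 25]);
translate([0, 0, 25]) cube([331, 25, 295]);
translate([0, 548, 25]) cube([331, 25, 295]);
translate([0, 25, 25]) cube([25, 523, 295]);
translate([306, 25, 25]) cube([25, 523, 295]);


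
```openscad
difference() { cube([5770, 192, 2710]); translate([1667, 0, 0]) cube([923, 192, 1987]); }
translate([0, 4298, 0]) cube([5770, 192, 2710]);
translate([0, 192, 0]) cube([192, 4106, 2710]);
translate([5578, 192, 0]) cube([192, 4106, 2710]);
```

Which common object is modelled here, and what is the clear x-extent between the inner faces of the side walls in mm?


A single room. The interior width is 5386 mm.

Four walls enclosing a rectangle with a door in the front wall — a room. Outside width 5770 minus two 192 mm walls gives 5386 mm.


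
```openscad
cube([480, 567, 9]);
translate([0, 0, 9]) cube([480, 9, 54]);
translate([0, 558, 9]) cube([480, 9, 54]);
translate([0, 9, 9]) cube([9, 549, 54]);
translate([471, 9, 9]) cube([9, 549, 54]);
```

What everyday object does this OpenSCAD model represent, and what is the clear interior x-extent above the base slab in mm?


An open box. The internal width is 462 mm.

A 480×567 base slab with four walls standing on it — an open box. The base is 480 mm wide and the walls are 9 mm thick, so the internal width is 480 − 2 × 9 = 462 mm.
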